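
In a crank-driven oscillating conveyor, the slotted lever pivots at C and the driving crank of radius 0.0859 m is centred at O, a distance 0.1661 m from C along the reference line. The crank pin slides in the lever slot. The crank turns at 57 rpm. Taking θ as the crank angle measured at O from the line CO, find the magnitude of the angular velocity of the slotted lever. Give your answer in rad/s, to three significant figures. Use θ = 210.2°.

ω = 5.969 rad/s (from 57 rpm).
Crank pin A relative to C: A = (d + r cosθ, r sinθ); lever angle φ = atan2(r sinθ, d + r cosθ).
Differentiating tanφ: φ̇ = rω(d cosθ + r)/(d² + r² + 2dr cosθ).
d² + r² + 2dr cosθ = |CA|² = 0.0103051 m²;  d cosθ + r = -0.057656 m.
|ω_lever| = |0.0859·5.969·-0.057656| / 0.0103051 = 2.8687 rad/s.

2.87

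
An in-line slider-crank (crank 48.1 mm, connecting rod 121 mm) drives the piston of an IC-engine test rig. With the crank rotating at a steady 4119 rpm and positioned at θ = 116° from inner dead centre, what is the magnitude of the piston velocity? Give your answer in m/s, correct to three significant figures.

15.2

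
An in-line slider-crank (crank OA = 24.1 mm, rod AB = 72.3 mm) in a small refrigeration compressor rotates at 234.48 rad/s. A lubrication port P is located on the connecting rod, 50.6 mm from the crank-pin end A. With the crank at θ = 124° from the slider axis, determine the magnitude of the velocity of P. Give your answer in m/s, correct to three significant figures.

ω = 234.5 rad/s.  Crank-pin speed |V_A| = rω = 5.651 m/s, perpendicular to OA.
Rod angle: sinφ = −(r/L) sinθ ⇒ φ = -16.042°; ω_rod = −rω cosθ/√(L²−r²sin²θ) = +45.477 rad/s.
V_P = V_A + ω_rod × AP, with AP = 0.0506 m along the rod.
Components: V_Px = −rω sinθ − a·ω_rod·sinφ = -4.0489 m/s;  V_Py = rω cosθ + a·ω_rod·cosφ = -0.94843 m/s.
|V_P| = √(V_Px² + V_Py²) = 4.1585 m/s.

4.16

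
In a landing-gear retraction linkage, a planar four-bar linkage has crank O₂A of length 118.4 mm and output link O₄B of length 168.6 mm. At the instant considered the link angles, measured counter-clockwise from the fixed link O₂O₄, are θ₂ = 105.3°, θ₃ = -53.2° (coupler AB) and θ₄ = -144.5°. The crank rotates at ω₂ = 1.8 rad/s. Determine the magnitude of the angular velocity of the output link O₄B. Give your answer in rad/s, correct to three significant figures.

0.463

ω₂ = 1.8 rad/s
Differentiating the loop-closure r₂e^{iθ₂}+r₃e^{iθ₃}=r₁+r₄e^{iθ₄} gives r₂ω₂e^{iθ₂}+r₃ω₃e^{iθ₃}=r₄ω₄e^{iθ₄}.
Eliminating the other unknown: ω₄ = r₂ω₂ sin(θ₂−θ₃) / [r₄ sin(θ₄−θ₃)].
Numerator sine = +0.36650; denominator sine = -0.99974.
Result = 0.1184·1.8·(+0.36650) / (0.1686·(-0.99974)) = -0.4634 rad/s; magnitude 0.4634 rad/s.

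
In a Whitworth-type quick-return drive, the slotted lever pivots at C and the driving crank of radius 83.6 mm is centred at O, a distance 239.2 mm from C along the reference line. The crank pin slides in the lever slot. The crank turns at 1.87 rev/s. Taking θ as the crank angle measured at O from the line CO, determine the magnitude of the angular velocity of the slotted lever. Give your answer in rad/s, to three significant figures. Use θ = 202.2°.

ω = 11.75 rad/s (from 1.87 rev/s).
Crank pin A relative to C: A = (d + r cosθ, r sinθ); lever angle φ = atan2(r sinθ, d + r cosθ).
Differentiating tanφ: φ̇ = rω(d cosθ + r)/(d² + r² + 2dr cosθ).
d² + r² + 2dr cosθ = |CA|² = 0.0271761 m²;  d cosθ + r = -0.13787 m.
|ω_lever| = |0.0836·11.75·-0.13787| / 0.0271761 = 4.9832 rad/s.

4.98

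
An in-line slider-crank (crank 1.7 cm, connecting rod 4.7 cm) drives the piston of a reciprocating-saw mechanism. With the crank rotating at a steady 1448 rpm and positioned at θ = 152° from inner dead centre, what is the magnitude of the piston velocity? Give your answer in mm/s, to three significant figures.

ω = 2π·1448/60 = 151.6 rad/s
For an in-line slider-crank, x = r cosθ + √(L² − r² sin²θ), so v = −rω sinθ·[1 + r cosθ/√(L² − r² sin²θ)].
With r = 0.017 m, L = 0.047 m, θ = 152°: √(L² − r² sin²θ) = 0.046317 m.
v = −0.017·151.6·0.46947·[1 + 0.017·-0.88295/0.046317] = -0.81801 m/s.
|v| = 0.81801 m/s = 818.01 mm/s.

818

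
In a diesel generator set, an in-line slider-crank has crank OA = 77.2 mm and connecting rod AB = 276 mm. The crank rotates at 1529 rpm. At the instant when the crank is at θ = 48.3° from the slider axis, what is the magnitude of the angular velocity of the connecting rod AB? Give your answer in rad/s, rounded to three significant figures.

ω = 160.1 rad/s (converted from 1529 rpm).
The rod makes angle φ with the slider axis where L sinφ = r sinθ; differentiating, L cosφ·φ̇ = r ω cosθ.
L cosφ = √(L² − r² sin²θ) = 0.26991 m.
|ω_rod| = r ω |cosθ| / √(L² − r² sin²θ) = 0.0772·160.1·0.66523/0.26991 = 30.465 rad/s.

30.5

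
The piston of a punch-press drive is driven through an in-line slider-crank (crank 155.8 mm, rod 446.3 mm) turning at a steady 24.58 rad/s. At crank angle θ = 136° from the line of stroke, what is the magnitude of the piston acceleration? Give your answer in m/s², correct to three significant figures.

65.4

ω = 24.58 rad/s
x(θ) = r cosθ + √(L² − r² sin²θ); with ω constant, a = ω²·d²x/dθ².
d²x/dθ² = −r cosθ − r²(cos2θ)/√u − r⁴ sin²2θ/(4u^{3/2}),  u = L² − r² sin²θ = 0.18747 m².
Substituting r = 0.1558 m, L = 0.4463 m, θ = 136°: d²x/dθ² = +0.1083 m.
a = ω²·d²x/dθ² = (24.58)²·(+0.1083) = +65.435 m/s²;  |a| = 65.435 m/s².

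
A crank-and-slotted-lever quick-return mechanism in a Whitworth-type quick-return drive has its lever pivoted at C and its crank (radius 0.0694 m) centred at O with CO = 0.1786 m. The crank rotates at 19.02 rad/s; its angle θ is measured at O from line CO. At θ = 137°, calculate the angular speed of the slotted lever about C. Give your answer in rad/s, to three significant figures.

ω = 19.02 rad/s
Crank pin A relative to C: A = (d + r cosθ, r sinθ); lever angle φ = atan2(r sinθ, d + r cosθ).
Differentiating tanφ: φ̇ = rω(d cosθ + r)/(d² + r² + 2dr cosθ).
d² + r² + 2dr cosθ = |CA|² = 0.0185843 m²;  d cosθ + r = -0.06122 m.
|ω_lever| = |0.0694·19.02·-0.06122| / 0.0185843 = 4.3483 rad/s.

4.35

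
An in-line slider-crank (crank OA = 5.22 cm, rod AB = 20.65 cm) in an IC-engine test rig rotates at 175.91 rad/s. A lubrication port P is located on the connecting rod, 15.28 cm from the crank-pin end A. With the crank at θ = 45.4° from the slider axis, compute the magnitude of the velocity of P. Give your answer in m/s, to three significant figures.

7.60

ω = 175.9 rad/s.  Crank-pin speed |V_A| = rω = 9.1825 m/s, perpendicular to OA.
Rod angle: sinφ = −(r/L) sinθ ⇒ φ = -10.369°; ω_rod = −rω cosθ/√(L²−r²sin²θ) = -31.741 rad/s.
V_P = V_A + ω_rod × AP, with AP = 0.1528 m along the rod.
Components: V_Px = −rω sinθ − a·ω_rod·sinφ = -7.4111 m/s;  V_Py = rω cosθ + a·ω_rod·cosφ = +1.6767 m/s.
|V_P| = √(V_Px² + V_Py²) = 7.5984 m/s.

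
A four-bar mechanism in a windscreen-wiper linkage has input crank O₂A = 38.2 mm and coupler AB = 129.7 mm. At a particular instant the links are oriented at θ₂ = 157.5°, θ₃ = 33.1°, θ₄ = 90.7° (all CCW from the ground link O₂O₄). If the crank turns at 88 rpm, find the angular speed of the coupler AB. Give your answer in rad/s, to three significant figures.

ω₂ = 9.215 rad/s (from 88 rpm).
Differentiating the loop-closure r₂e^{iθ₂}+r₃e^{iθ₃}=r₁+r₄e^{iθ₄} gives r₂ω₂e^{iθ₂}+r₃ω₃e^{iθ₃}=r₄ω₄e^{iθ₄}.
Eliminating the other unknown: ω₃ = r₂ω₂ sin(θ₄−θ₂) / [r₃ sin(θ₃−θ₄)].
Numerator sine = -0.91914; denominator sine = -0.84433.
Result = 0.0382·9.215·(-0.91914) / (0.1297·(-0.84433)) = +2.9546 rad/s; magnitude 2.9546 rad/s.

2.95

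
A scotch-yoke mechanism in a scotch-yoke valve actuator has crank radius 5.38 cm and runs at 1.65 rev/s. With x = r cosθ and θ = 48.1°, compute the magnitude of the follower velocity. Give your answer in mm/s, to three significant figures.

ω = 10.37 rad/s (from 1.65 rev/s).
x = r cosθ ⇒ ẋ = −rω sinθ.
|v| = rω|sinθ| = 0.0538·10.37·|sin 48.1°| = 0.41515 m/s = 415.15 mm/s.

415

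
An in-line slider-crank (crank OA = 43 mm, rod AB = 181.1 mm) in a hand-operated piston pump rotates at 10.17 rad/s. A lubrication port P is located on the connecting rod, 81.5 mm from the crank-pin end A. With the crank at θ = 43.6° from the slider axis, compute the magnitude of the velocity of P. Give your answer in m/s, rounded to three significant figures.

ω = 10.17 rad/s.  Crank-pin speed |V_A| = rω = 0.43731 m/s, perpendicular to OA.
Rod angle: sinφ = −(r/L) sinθ ⇒ φ = -9.424°; ω_rod = −rω cosθ/√(L²−r²sin²θ) = -1.7726 rad/s.
V_P = V_A + ω_rod × AP, with AP = 0.0815 m along the rod.
Components: V_Px = −rω sinθ − a·ω_rod·sinφ = -0.32523 m/s;  V_Py = rω cosθ + a·ω_rod·cosφ = +0.17417 m/s.
|V_P| = √(V_Px² + V_Py²) = 0.36893 m/s.

0.369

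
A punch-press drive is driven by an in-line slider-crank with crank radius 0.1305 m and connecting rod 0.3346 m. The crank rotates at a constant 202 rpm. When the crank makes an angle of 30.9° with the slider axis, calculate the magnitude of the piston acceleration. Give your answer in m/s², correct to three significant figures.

61.8

ω = 2π·202/60 = 21.15 rad/s
x(θ) = r cosθ + √(L² − r² sin²θ); with ω constant, a = ω²·d²x/dθ².
d²x/dθ² = −r cosθ − r²(cos2θ)/√u − r⁴ sin²2θ/(4u^{3/2}),  u = L² − r² sin²θ = 0.107466 m².
Substituting r = 0.1305 m, L = 0.3346 m, θ = 30.9°: d²x/dθ² = -0.13813 m.
a = ω²·d²x/dθ² = (21.15)²·(-0.13813) = -61.806 m/s²;  |a| = 61.806 m/s².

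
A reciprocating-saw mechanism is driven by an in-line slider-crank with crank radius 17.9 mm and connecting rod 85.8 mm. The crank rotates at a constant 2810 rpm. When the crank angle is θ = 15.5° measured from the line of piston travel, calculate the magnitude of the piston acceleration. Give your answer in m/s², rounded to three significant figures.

ω = 2π·2810/60 = 294.3 rad/s
x(θ) = r cosθ + √(L² − r² sin²θ); with ω constant, a = ω²·d²x/dθ².
d²x/dθ² = −r cosθ − r²(cos2θ)/√u − r⁴ sin²2θ/(4u^{3/2}),  u = L² − r² sin²θ = 0.00733876 m².
Substituting r = 0.0179 m, L = 0.0858 m, θ = 15.5°: d²x/dθ² = -0.020466 m.
a = ω²·d²x/dθ² = (294.3)²·(-0.020466) = -1772.1 m/s²;  |a| = 1772.1 m/s².

1770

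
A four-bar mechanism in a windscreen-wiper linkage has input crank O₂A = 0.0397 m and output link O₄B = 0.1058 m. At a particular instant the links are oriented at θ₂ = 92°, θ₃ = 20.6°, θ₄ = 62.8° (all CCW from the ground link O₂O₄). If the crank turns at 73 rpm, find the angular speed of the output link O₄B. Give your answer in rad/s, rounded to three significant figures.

ω₂ = 7.645 rad/s (from 73 rpm).
Differentiating the loop-closure r₂e^{iθ₂}+r₃e^{iθ₃}=r₁+r₄e^{iθ₄} gives r₂ω₂e^{iθ₂}+r₃ω₃e^{iθ₃}=r₄ω₄e^{iθ₄}.
Eliminating the other unknown: ω₄ = r₂ω₂ sin(θ₂−θ₃) / [r₄ sin(θ₄−θ₃)].
Numerator sine = +0.94777; denominator sine = +0.67172.
Result = 0.0397·7.645·(+0.94777) / (0.1058·(+0.67172)) = +4.0473 rad/s; magnitude 4.0473 rad/s.

4.05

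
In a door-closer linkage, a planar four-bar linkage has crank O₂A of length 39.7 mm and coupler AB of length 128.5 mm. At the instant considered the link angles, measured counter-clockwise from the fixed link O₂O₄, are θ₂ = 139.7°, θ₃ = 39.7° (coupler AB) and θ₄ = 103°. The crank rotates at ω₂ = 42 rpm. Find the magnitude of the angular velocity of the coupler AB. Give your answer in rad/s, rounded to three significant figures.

0.909

ω₂ = 4.398 rad/s (from 42 rpm).
Differentiating the loop-closure r₂e^{iθ₂}+r₃e^{iθ₃}=r₁+r₄e^{iθ₄} gives r₂ω₂e^{iθ₂}+r₃ω₃e^{iθ₃}=r₄ω₄e^{iθ₄}.
Eliminating the other unknown: ω₃ = r₂ω₂ sin(θ₄−θ₂) / [r₃ sin(θ₃−θ₄)].
Numerator sine = -0.59763; denominator sine = -0.89337.
Result = 0.0397·4.398·(-0.59763) / (0.1285·(-0.89337)) = +0.909 rad/s; magnitude 0.909 rad/s.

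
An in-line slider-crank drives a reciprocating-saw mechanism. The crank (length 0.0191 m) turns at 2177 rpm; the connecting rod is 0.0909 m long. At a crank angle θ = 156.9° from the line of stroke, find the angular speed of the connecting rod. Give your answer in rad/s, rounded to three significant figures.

ω = 228 rad/s (converted from 2177 rpm).
The rod makes angle φ with the slider axis where L sinφ = r sinθ; differentiating, L cosφ·φ̇ = r ω cosθ.
L cosφ = √(L² − r² sin²θ) = 0.090591 m.
|ω_rod| = r ω |cosθ| / √(L² − r² sin²θ) = 0.0191·228·0.91982/0.090591 = 44.212 rad/s.

44.2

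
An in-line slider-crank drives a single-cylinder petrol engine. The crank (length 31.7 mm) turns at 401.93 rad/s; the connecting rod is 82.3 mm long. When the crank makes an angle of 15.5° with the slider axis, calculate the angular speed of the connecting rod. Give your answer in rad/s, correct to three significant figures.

150

ω = 401.9 rad/s
The rod makes angle φ with the slider axis where L sinφ = r sinθ; differentiating, L cosφ·φ̇ = r ω cosθ.
L cosφ = √(L² − r² sin²θ) = 0.081863 m.
|ω_rod| = r ω |cosθ| / √(L² − r² sin²θ) = 0.0317·401.9·0.96363/0.081863 = 149.98 rad/s.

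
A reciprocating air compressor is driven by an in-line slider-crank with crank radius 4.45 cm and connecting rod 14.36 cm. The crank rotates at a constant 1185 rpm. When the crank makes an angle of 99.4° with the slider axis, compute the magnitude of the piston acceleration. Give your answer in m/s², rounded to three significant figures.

ω = 2π·1185/60 = 124.1 rad/s
x(θ) = r cosθ + √(L² − r² sin²θ); with ω constant, a = ω²·d²x/dθ².
d²x/dθ² = −r cosθ − r²(cos2θ)/√u − r⁴ sin²2θ/(4u^{3/2}),  u = L² − r² sin²θ = 0.0186935 m².
Substituting r = 0.0445 m, L = 0.1436 m, θ = 99.4°: d²x/dθ² = +0.020939 m.
a = ω²·d²x/dθ² = (124.1)²·(+0.020939) = +322.44 m/s²;  |a| = 322.44 m/s².

322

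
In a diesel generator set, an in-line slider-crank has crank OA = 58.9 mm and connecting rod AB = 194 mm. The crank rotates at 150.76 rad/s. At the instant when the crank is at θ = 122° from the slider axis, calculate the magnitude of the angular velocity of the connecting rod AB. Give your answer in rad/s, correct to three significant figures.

25.1

ω = 150.8 rad/s
The rod makes angle φ with the slider axis where L sinφ = r sinθ; differentiating, L cosφ·φ̇ = r ω cosθ.
L cosφ = √(L² − r² sin²θ) = 0.18746 m.
|ω_rod| = r ω |cosθ| / √(L² − r² sin²θ) = 0.0589·150.8·0.52992/0.18746 = 25.102 rad/s.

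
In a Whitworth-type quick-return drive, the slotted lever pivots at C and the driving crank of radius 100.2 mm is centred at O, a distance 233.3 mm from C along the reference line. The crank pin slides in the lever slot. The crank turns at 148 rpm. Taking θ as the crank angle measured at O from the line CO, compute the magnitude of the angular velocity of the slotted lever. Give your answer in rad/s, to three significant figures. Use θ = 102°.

1.47

ω = 15.5 rad/s (from 148 rpm).
Crank pin A relative to C: A = (d + r cosθ, r sinθ); lever angle φ = atan2(r sinθ, d + r cosθ).
Differentiating tanφ: φ̇ = rω(d cosθ + r)/(d² + r² + 2dr cosθ).
d² + r² + 2dr cosθ = |CA|² = 0.0547484 m²;  d cosθ + r = +0.051694 m.
|ω_lever| = |0.1002·15.5·+0.051694| / 0.0547484 = 1.4663 rad/s.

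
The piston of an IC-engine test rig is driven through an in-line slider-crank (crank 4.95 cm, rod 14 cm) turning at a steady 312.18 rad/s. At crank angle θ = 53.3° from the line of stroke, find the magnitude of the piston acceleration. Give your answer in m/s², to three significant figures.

2430

ω = 312.2 rad/s
x(θ) = r cosθ + √(L² − r² sin²θ); with ω constant, a = ω²·d²x/dθ².
d²x/dθ² = −r cosθ − r²(cos2θ)/√u − r⁴ sin²2θ/(4u^{3/2}),  u = L² − r² sin²θ = 0.0180249 m².
Substituting r = 0.0495 m, L = 0.14 m, θ = 53.3°: d²x/dθ² = -0.024938 m.
a = ω²·d²x/dθ² = (312.2)²·(-0.024938) = -2430.4 m/s²;  |a| = 2430.4 m/s².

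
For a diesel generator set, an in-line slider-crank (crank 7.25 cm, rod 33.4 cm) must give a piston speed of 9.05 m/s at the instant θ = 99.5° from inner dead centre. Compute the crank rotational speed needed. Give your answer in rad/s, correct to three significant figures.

For an in-line slider-crank, |v_piston| = rω|sinθ|·[1 + r cosθ/√(L² − r² sin²θ)].
With r = 0.0725 m, L = 0.334 m, θ = 99.5°: the bracketed kinematic factor |dx/dθ| = 0.068883 m.
ω = v/|dx/dθ| = 9.05/0.068883 = 131.38 rad/s.

131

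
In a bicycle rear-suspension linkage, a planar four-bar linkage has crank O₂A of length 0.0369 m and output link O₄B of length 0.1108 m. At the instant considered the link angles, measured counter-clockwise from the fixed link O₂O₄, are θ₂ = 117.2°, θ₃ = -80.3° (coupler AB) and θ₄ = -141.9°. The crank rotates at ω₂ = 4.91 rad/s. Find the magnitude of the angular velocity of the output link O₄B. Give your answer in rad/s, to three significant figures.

0.559

ω₂ = 4.91 rad/s
Differentiating the loop-closure r₂e^{iθ₂}+r₃e^{iθ₃}=r₁+r₄e^{iθ₄} gives r₂ω₂e^{iθ₂}+r₃ω₃e^{iθ₃}=r₄ω₄e^{iθ₄}.
Eliminating the other unknown: ω₄ = r₂ω₂ sin(θ₂−θ₃) / [r₄ sin(θ₄−θ₃)].
Numerator sine = -0.30071; denominator sine = -0.87965.
Result = 0.0369·4.91·(-0.30071) / (0.1108·(-0.87965)) = +0.55899 rad/s; magnitude 0.55899 rad/s.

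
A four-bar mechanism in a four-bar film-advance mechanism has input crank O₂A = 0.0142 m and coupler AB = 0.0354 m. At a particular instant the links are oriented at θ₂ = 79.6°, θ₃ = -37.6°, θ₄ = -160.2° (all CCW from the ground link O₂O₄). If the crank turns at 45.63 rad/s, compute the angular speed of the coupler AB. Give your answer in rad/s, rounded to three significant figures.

ω₂ = 45.63 rad/s
Differentiating the loop-closure r₂e^{iθ₂}+r₃e^{iθ₃}=r₁+r₄e^{iθ₄} gives r₂ω₂e^{iθ₂}+r₃ω₃e^{iθ₃}=r₄ω₄e^{iθ₄}.
Eliminating the other unknown: ω₃ = r₂ω₂ sin(θ₄−θ₂) / [r₃ sin(θ₃−θ₄)].
Numerator sine = +0.86427; denominator sine = +0.84245.
Result = 0.0142·45.63·(+0.86427) / (0.0354·(+0.84245)) = +18.778 rad/s; magnitude 18.778 rad/s.

18.8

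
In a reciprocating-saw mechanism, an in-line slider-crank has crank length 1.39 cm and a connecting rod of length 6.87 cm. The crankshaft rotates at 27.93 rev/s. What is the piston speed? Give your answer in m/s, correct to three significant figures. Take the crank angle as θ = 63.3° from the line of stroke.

2.38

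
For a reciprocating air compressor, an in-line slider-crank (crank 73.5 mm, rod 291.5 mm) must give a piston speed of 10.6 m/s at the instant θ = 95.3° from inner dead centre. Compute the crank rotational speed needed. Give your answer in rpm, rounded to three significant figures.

1420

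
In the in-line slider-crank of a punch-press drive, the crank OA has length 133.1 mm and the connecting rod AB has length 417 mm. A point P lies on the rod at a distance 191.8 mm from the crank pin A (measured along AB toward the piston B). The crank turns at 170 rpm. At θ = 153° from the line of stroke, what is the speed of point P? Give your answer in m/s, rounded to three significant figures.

1.47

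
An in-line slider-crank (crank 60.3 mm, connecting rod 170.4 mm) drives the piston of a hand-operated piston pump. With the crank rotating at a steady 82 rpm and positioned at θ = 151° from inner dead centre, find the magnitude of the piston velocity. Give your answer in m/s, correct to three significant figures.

0.172

ω = 2π·82/60 = 8.587 rad/s
For an in-line slider-crank, x = r cosθ + √(L² − r² sin²θ), so v = −rω sinθ·[1 + r cosθ/√(L² − r² sin²θ)].
With r = 0.0603 m, L = 0.1704 m, θ = 151°: √(L² − r² sin²θ) = 0.16787 m.
v = −0.0603·8.587·0.48481·[1 + 0.0603·-0.87462/0.16787] = -0.17217 m/s.
|v| = 0.17217 m/s.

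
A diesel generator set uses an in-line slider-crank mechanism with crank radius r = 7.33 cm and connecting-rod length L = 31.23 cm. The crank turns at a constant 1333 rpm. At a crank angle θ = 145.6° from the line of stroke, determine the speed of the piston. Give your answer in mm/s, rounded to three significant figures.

4650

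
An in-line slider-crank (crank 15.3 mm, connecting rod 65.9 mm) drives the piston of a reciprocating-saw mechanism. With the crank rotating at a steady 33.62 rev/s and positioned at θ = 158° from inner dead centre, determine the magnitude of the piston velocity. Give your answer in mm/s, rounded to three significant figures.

949

ω = 2π·33.6 = 211.2 rad/s
For an in-line slider-crank, x = r cosθ + √(L² − r² sin²θ), so v = −rω sinθ·[1 + r cosθ/√(L² − r² sin²θ)].
With r = 0.0153 m, L = 0.0659 m, θ = 158°: √(L² − r² sin²θ) = 0.06565 m.
v = −0.0153·211.2·0.37461·[1 + 0.0153·-0.92718/0.06565] = -0.94911 m/s.
|v| = 0.94911 m/s = 949.11 mm/s.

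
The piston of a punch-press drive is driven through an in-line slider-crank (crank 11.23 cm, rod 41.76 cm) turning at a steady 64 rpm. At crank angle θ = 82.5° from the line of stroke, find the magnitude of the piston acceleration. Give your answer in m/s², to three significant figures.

0.699

ω = 2π·64/60 = 6.702 rad/s
x(θ) = r cosθ + √(L² − r² sin²θ); with ω constant, a = ω²·d²x/dθ².
d²x/dθ² = −r cosθ − r²(cos2θ)/√u − r⁴ sin²2θ/(4u^{3/2}),  u = L² − r² sin²θ = 0.161993 m².
Substituting r = 0.1123 m, L = 0.4176 m, θ = 82.5°: d²x/dθ² = +0.015567 m.
a = ω²·d²x/dθ² = (6.702)²·(+0.015567) = +0.69923 m/s²;  |a| = 0.69923 m/s².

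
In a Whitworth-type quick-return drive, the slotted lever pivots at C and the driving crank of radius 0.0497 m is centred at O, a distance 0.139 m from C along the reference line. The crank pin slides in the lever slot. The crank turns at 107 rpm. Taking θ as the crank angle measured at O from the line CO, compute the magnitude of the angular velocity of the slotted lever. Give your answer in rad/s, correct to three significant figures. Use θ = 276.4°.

1.56

ω = 11.21 rad/s (from 107 rpm).
Crank pin A relative to C: A = (d + r cosθ, r sinθ); lever angle φ = atan2(r sinθ, d + r cosθ).
Differentiating tanφ: φ̇ = rω(d cosθ + r)/(d² + r² + 2dr cosθ).
d² + r² + 2dr cosθ = |CA|² = 0.0233312 m²;  d cosθ + r = +0.065194 m.
|ω_lever| = |0.0497·11.21·+0.065194| / 0.0233312 = 1.5561 rad/s.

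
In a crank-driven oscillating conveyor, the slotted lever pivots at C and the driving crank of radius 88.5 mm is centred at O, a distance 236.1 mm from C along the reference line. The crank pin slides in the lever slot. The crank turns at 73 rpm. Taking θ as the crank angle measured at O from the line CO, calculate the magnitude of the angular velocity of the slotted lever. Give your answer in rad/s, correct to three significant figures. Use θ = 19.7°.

2.04

ω = 7.645 rad/s (from 73 rpm).
Crank pin A relative to C: A = (d + r cosθ, r sinθ); lever angle φ = atan2(r sinθ, d + r cosθ).
Differentiating tanφ: φ̇ = rω(d cosθ + r)/(d² + r² + 2dr cosθ).
d² + r² + 2dr cosθ = |CA|² = 0.102919 m²;  d cosθ + r = +0.31078 m.
|ω_lever| = |0.0885·7.645·+0.31078| / 0.102919 = 2.0429 rad/s.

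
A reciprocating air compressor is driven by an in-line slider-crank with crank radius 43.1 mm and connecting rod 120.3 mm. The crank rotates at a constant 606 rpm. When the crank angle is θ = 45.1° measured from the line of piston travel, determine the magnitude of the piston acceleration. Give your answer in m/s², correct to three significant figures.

125

ω = 2π·606/60 = 63.46 rad/s
x(θ) = r cosθ + √(L² − r² sin²θ); with ω constant, a = ω²·d²x/dθ².
d²x/dθ² = −r cosθ − r²(cos2θ)/√u − r⁴ sin²2θ/(4u^{3/2}),  u = L² − r² sin²θ = 0.01354 m².
Substituting r = 0.0431 m, L = 0.1203 m, θ = 45.1°: d²x/dθ² = -0.030915 m.
a = ω²·d²x/dθ² = (63.46)²·(-0.030915) = -124.5 m/s²;  |a| = 124.5 m/s².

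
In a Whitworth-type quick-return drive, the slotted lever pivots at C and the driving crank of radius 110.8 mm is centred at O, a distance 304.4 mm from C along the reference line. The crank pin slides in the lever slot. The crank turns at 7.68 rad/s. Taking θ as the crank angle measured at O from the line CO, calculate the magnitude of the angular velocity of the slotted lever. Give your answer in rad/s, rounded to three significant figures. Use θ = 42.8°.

1.84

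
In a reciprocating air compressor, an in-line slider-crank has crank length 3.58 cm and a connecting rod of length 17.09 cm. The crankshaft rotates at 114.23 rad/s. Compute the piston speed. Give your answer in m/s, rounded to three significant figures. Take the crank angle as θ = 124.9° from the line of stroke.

ω = 114.2 rad/s
For an in-line slider-crank, x = r cosθ + √(L² − r² sin²θ), so v = −rω sinθ·[1 + r cosθ/√(L² − r² sin²θ)].
With r = 0.0358 m, L = 0.1709 m, θ = 124.9°: √(L² − r² sin²θ) = 0.16836 m.
v = −0.0358·114.2·0.82015·[1 + 0.0358·-0.57215/0.16836] = -2.9459 m/s.
|v| = 2.9459 m/s.

2.95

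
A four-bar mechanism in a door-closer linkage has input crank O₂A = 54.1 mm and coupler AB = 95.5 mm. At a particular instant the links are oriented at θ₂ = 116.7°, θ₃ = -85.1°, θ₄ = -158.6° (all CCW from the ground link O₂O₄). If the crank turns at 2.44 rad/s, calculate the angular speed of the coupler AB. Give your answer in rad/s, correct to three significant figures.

ω₂ = 2.44 rad/s
Differentiating the loop-closure r₂e^{iθ₂}+r₃e^{iθ₃}=r₁+r₄e^{iθ₄} gives r₂ω₂e^{iθ₂}+r₃ω₃e^{iθ₃}=r₄ω₄e^{iθ₄}.
Eliminating the other unknown: ω₃ = r₂ω₂ sin(θ₄−θ₂) / [r₃ sin(θ₃−θ₄)].
Numerator sine = +0.99572; denominator sine = +0.95882.
Result = 0.0541·2.44·(+0.99572) / (0.0955·(+0.95882)) = +1.4354 rad/s; magnitude 1.4354 rad/s.

1.44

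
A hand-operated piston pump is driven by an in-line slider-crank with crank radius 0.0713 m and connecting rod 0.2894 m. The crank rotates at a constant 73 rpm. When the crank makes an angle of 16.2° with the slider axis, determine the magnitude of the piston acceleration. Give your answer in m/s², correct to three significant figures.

ω = 2π·73/60 = 7.645 rad/s
x(θ) = r cosθ + √(L² − r² sin²θ); with ω constant, a = ω²·d²x/dθ².
d²x/dθ² = −r cosθ − r²(cos2θ)/√u − r⁴ sin²2θ/(4u^{3/2}),  u = L² − r² sin²θ = 0.0833567 m².
Substituting r = 0.0713 m, L = 0.2894 m, θ = 16.2°: d²x/dθ² = -0.083413 m.
a = ω²·d²x/dθ² = (7.645)²·(-0.083413) = -4.8746 m/s²;  |a| = 4.8746 m/s².

4.87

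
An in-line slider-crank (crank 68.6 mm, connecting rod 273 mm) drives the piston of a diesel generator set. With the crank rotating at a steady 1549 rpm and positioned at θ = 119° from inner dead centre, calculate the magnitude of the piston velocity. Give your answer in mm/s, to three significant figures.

8520

ω = 2π·1549/60 = 162.2 rad/s
For an in-line slider-crank, x = r cosθ + √(L² − r² sin²θ), so v = −rω sinθ·[1 + r cosθ/√(L² − r² sin²θ)].
With r = 0.0686 m, L = 0.273 m, θ = 119°: √(L² − r² sin²θ) = 0.26633 m.
v = −0.0686·162.2·0.87462·[1 + 0.0686·-0.48481/0.26633] = -8.5171 m/s.
|v| = 8.5171 m/s = 8517.1 mm/s.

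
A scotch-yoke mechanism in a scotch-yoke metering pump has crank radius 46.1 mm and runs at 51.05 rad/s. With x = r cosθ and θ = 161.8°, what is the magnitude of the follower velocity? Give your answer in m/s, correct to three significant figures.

0.735

ω = 51.05 rad/s
x = r cosθ ⇒ ẋ = −rω sinθ.
|v| = rω|sinθ| = 0.0461·51.05·|sin 161.8°| = 0.73505 m/s.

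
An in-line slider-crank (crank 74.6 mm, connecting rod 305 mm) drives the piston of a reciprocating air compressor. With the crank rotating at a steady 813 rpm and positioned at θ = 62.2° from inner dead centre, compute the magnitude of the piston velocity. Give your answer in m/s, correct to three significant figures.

ω = 2π·813/60 = 85.14 rad/s
For an in-line slider-crank, x = r cosθ + √(L² − r² sin²θ), so v = −rω sinθ·[1 + r cosθ/√(L² − r² sin²θ)].
With r = 0.0746 m, L = 0.305 m, θ = 62.2°: √(L² − r² sin²θ) = 0.29778 m.
v = −0.0746·85.14·0.88458·[1 + 0.0746·0.46639/0.29778] = -6.2746 m/s.
|v| = 6.2746 m/s.

6.27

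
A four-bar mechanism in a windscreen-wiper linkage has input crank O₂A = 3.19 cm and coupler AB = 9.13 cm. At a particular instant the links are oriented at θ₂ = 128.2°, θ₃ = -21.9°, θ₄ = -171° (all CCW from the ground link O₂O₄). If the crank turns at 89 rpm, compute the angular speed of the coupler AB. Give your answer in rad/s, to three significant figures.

5.54

ω₂ = 9.32 rad/s (from 89 rpm).
Differentiating the loop-closure r₂e^{iθ₂}+r₃e^{iθ₃}=r₁+r₄e^{iθ₄} gives r₂ω₂e^{iθ₂}+r₃ω₃e^{iθ₃}=r₄ω₄e^{iθ₄}.
Eliminating the other unknown: ω₃ = r₂ω₂ sin(θ₄−θ₂) / [r₃ sin(θ₃−θ₄)].
Numerator sine = +0.87292; denominator sine = +0.51354.
Result = 0.0319·9.32·(+0.87292) / (0.0913·(+0.51354)) = +5.5353 rad/s; magnitude 5.5353 rad/s.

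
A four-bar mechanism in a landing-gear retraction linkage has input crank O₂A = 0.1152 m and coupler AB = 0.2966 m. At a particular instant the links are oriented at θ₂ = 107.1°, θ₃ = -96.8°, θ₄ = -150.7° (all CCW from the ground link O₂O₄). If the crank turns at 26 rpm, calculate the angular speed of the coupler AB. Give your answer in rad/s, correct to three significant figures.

1.28

ω₂ = 2.723 rad/s (from 26 rpm).
Differentiating the loop-closure r₂e^{iθ₂}+r₃e^{iθ₃}=r₁+r₄e^{iθ₄} gives r₂ω₂e^{iθ₂}+r₃ω₃e^{iθ₃}=r₄ω₄e^{iθ₄}.
Eliminating the other unknown: ω₃ = r₂ω₂ sin(θ₄−θ₂) / [r₃ sin(θ₃−θ₄)].
Numerator sine = +0.97742; denominator sine = +0.80799.
Result = 0.1152·2.723·(+0.97742) / (0.2966·(+0.80799)) = +1.2793 rad/s; magnitude 1.2793 rad/s.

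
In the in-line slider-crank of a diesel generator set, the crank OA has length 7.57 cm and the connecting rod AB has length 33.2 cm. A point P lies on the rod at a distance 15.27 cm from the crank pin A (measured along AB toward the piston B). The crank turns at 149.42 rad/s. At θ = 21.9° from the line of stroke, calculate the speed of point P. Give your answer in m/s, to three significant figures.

7.32

ω = 149.4 rad/s.  Crank-pin speed |V_A| = rω = 11.311 m/s, perpendicular to OA.
Rod angle: sinφ = −(r/L) sinθ ⇒ φ = -4.879°; ω_rod = −rω cosθ/√(L²−r²sin²θ) = -31.726 rad/s.
V_P = V_A + ω_rod × AP, with AP = 0.1527 m along the rod.
Components: V_Px = −rω sinθ − a·ω_rod·sinφ = -4.6309 m/s;  V_Py = rω cosθ + a·ω_rod·cosφ = +5.6678 m/s.
|V_P| = √(V_Px² + V_Py²) = 7.3191 m/s.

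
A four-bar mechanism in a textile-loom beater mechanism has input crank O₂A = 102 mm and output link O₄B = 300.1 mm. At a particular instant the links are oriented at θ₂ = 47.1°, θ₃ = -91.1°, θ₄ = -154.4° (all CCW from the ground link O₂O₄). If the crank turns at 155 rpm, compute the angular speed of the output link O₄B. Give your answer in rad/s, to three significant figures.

4.12

ω₂ = 16.23 rad/s (from 155 rpm).
Differentiating the loop-closure r₂e^{iθ₂}+r₃e^{iθ₃}=r₁+r₄e^{iθ₄} gives r₂ω₂e^{iθ₂}+r₃ω₃e^{iθ₃}=r₄ω₄e^{iθ₄}.
Eliminating the other unknown: ω₄ = r₂ω₂ sin(θ₂−θ₃) / [r₄ sin(θ₄−θ₃)].
Numerator sine = +0.66653; denominator sine = -0.89337.
Result = 0.102·16.23·(+0.66653) / (0.3001·(-0.89337)) = -4.1161 rad/s; magnitude 4.1161 rad/s.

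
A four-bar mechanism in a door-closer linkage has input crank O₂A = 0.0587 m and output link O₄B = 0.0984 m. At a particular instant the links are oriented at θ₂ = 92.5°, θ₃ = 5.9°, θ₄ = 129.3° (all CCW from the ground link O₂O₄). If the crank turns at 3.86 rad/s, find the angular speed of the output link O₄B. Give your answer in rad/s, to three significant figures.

ω₂ = 3.86 rad/s
Differentiating the loop-closure r₂e^{iθ₂}+r₃e^{iθ₃}=r₁+r₄e^{iθ₄} gives r₂ω₂e^{iθ₂}+r₃ω₃e^{iθ₃}=r₄ω₄e^{iθ₄}.
Eliminating the other unknown: ω₄ = r₂ω₂ sin(θ₂−θ₃) / [r₄ sin(θ₄−θ₃)].
Numerator sine = +0.99824; denominator sine = +0.83485.
Result = 0.0587·3.86·(+0.99824) / (0.0984·(+0.83485)) = +2.7533 rad/s; magnitude 2.7533 rad/s.

2.75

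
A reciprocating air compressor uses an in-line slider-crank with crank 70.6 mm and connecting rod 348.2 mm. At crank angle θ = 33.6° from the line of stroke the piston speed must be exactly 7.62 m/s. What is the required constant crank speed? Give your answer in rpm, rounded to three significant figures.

1590

For an in-line slider-crank, |v_piston| = rω|sinθ|·[1 + r cosθ/√(L² − r² sin²θ)].
With r = 0.0706 m, L = 0.3482 m, θ = 33.6°: the bracketed kinematic factor |dx/dθ| = 0.045709 m.
ω = v/|dx/dθ| = 7.62/0.045709 = 166.71 rad/s.
N = 60ω/(2π) = 1591.9 rpm.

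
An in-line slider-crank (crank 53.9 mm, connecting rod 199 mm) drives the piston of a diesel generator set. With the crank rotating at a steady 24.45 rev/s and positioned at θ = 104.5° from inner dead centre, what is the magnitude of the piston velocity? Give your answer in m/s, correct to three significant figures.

ω = 2π·24.4 = 153.6 rad/s
For an in-line slider-crank, x = r cosθ + √(L² − r² sin²θ), so v = −rω sinθ·[1 + r cosθ/√(L² − r² sin²θ)].
With r = 0.0539 m, L = 0.199 m, θ = 104.5°: √(L² − r² sin²θ) = 0.19204 m.
v = −0.0539·153.6·0.96815·[1 + 0.0539·-0.25038/0.19204] = -7.4532 m/s.
|v| = 7.4532 m/s.

7.45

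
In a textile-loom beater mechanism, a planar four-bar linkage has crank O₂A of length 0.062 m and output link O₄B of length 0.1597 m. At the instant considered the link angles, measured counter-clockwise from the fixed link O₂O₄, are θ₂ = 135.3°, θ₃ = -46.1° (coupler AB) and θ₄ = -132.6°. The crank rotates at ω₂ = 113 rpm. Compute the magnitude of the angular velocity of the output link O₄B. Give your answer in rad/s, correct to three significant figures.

ω₂ = 11.83 rad/s (from 113 rpm).
Differentiating the loop-closure r₂e^{iθ₂}+r₃e^{iθ₃}=r₁+r₄e^{iθ₄} gives r₂ω₂e^{iθ₂}+r₃ω₃e^{iθ₃}=r₄ω₄e^{iθ₄}.
Eliminating the other unknown: ω₄ = r₂ω₂ sin(θ₂−θ₃) / [r₄ sin(θ₄−θ₃)].
Numerator sine = -0.02443; denominator sine = -0.99813.
Result = 0.062·11.83·(-0.02443) / (0.1597·(-0.99813)) = +0.11245 rad/s; magnitude 0.11245 rad/s.

0.112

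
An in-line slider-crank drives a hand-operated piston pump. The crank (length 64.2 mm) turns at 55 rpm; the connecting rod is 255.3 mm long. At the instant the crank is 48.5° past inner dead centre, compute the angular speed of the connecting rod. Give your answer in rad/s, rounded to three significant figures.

0.977

ω = 5.76 rad/s (converted from 55 rpm).
The rod makes angle φ with the slider axis where L sinφ = r sinθ; differentiating, L cosφ·φ̇ = r ω cosθ.
L cosφ = √(L² − r² sin²θ) = 0.25073 m.
|ω_rod| = r ω |cosθ| / √(L² − r² sin²θ) = 0.0642·5.76·0.66262/0.25073 = 0.9772 rad/s.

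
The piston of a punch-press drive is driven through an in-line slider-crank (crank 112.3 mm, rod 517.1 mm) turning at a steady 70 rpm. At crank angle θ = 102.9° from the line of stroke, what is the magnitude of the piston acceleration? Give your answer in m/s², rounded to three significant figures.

2.55

ω = 2π·70/60 = 7.33 rad/s
x(θ) = r cosθ + √(L² − r² sin²θ); with ω constant, a = ω²·d²x/dθ².
d²x/dθ² = −r cosθ − r²(cos2θ)/√u − r⁴ sin²2θ/(4u^{3/2}),  u = L² − r² sin²θ = 0.25541 m².
Substituting r = 0.1123 m, L = 0.5171 m, θ = 102.9°: d²x/dθ² = +0.047479 m.
a = ω²·d²x/dθ² = (7.33)²·(+0.047479) = +2.5513 m/s²;  |a| = 2.5513 m/s².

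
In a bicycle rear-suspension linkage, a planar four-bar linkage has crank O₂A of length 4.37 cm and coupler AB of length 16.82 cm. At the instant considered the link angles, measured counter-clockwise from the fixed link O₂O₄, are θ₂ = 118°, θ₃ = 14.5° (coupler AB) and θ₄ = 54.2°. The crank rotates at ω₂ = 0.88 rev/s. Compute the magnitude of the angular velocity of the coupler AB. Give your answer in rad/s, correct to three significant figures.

ω₂ = 5.529 rad/s (from 0.88 rev/s).
Differentiating the loop-closure r₂e^{iθ₂}+r₃e^{iθ₃}=r₁+r₄e^{iθ₄} gives r₂ω₂e^{iθ₂}+r₃ω₃e^{iθ₃}=r₄ω₄e^{iθ₄}.
Eliminating the other unknown: ω₃ = r₂ω₂ sin(θ₄−θ₂) / [r₃ sin(θ₃−θ₄)].
Numerator sine = -0.89726; denominator sine = -0.63877.
Result = 0.0437·5.529·(-0.89726) / (0.1682·(-0.63877)) = +2.0179 rad/s; magnitude 2.0179 rad/s.

2.02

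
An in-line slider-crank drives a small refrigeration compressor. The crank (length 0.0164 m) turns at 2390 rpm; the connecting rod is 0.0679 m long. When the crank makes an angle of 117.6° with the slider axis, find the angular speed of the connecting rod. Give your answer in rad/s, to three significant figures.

28.7

ω = 250.3 rad/s (converted from 2390 rpm).
The rod makes angle φ with the slider axis where L sinφ = r sinθ; differentiating, L cosφ·φ̇ = r ω cosθ.
L cosφ = √(L² − r² sin²θ) = 0.066326 m.
|ω_rod| = r ω |cosθ| / √(L² − r² sin²θ) = 0.0164·250.3·0.46330/0.066326 = 28.671 rad/s.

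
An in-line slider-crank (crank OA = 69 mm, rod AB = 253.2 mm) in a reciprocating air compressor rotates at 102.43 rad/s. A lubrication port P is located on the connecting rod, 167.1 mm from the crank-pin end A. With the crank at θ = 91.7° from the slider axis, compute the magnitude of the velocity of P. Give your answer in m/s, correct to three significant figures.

7.03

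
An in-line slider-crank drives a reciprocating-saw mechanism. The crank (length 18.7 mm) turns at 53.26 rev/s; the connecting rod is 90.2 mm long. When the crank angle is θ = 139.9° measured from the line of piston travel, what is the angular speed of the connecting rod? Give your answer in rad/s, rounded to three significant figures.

53.5

ω = 334.6 rad/s (converted from 53.26 rev/s).
The rod makes angle φ with the slider axis where L sinφ = r sinθ; differentiating, L cosφ·φ̇ = r ω cosθ.
L cosφ = √(L² − r² sin²θ) = 0.089392 m.
|ω_rod| = r ω |cosθ| / √(L² − r² sin²θ) = 0.0187·334.6·0.76492/0.089392 = 53.548 rad/s.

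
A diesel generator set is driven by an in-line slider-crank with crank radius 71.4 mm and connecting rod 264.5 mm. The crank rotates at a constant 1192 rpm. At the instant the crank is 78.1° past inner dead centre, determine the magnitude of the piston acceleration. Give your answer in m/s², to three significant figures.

ω = 2π·1192/60 = 124.8 rad/s
x(θ) = r cosθ + √(L² − r² sin²θ); with ω constant, a = ω²·d²x/dθ².
d²x/dθ² = −r cosθ − r²(cos2θ)/√u − r⁴ sin²2θ/(4u^{3/2}),  u = L² − r² sin²θ = 0.0650791 m².
Substituting r = 0.0714 m, L = 0.2645 m, θ = 78.1°: d²x/dθ² = +0.0034976 m.
a = ω²·d²x/dθ² = (124.8)²·(+0.0034976) = +54.497 m/s²;  |a| = 54.497 m/s².

54.5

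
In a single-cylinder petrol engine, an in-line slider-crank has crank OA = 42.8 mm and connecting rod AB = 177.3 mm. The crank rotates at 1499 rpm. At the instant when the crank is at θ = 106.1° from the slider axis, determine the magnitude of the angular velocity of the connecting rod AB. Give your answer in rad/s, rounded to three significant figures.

ω = 157 rad/s (converted from 1499 rpm).
The rod makes angle φ with the slider axis where L sinφ = r sinθ; differentiating, L cosφ·φ̇ = r ω cosθ.
L cosφ = √(L² − r² sin²θ) = 0.17247 m.
|ω_rod| = r ω |cosθ| / √(L² − r² sin²θ) = 0.0428·157·0.27731/0.17247 = 10.803 rad/s.

10.8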